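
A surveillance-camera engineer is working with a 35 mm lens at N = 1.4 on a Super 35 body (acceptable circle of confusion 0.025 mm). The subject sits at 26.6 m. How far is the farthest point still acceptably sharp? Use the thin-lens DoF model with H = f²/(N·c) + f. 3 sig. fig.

Hyperfocal distance H = f²/(N·c) + f = 35²/(1.4 × 0.025) + 35 = 1225/0.035 + 35 ≈ 35035.0 mm ≈ 35.03 m.
Far limit Df = s·(H − f)/(H − s) = 26600 × (35035.0 − 35) / (35035.0 − 26600) = 26600 × 35000.0 / 8435.0 ≈ 110373 mm ≈ 110 m.

110 m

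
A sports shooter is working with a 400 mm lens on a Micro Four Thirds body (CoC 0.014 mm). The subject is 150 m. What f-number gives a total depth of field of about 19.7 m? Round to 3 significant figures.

Write h = H − f = f²/(N·c). The thin-lens limits are Dn = s·h/(h + (s−f)) and Df = s·h/(h − (s−f)), so DoF = Df − Dn = 2·s·(s−f)·h / (h² − (s−f)²).
That is a quadratic in h: DoF·h² − 2·s·(s−f)·h − DoF·(s−f)² = 0 ⇒ h = (s−f)·(s + √(s² + DoF²)) / DoF = 149600 × (150000 + √(150000² + 19700²)) / 19700 = 149600 × (150000 + 151288) / 19700 ≈ 2287954 mm.
Then N = f²/(c·h) = 400² / (0.014 × 2287954) = 160000 / 32031 ≈ 5.

f/5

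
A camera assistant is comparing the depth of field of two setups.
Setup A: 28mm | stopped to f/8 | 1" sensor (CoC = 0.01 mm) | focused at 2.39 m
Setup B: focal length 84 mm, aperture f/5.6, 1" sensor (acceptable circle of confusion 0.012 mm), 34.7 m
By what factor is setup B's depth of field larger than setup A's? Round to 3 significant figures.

Setup A: H = 28²/(8×0.01) + 28 ≈ 9828.0 mm; DoF = Df − Dn = 3149.0 − 1925.8 ≈ 1223.2 mm.
Setup B: H = 84²/(5.6×0.012) + 84 ≈ 105084.0 mm; DoF = Df − Dn = 51766 − 26097 ≈ 25669 mm.
Ratio = 25669 / 1223.2 ≈ 21.0.

21.0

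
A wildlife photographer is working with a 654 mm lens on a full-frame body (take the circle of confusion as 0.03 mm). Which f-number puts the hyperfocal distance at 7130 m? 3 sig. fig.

f/2.00

Rearrange H = f²/(N·c) + f for N: N = f² / ((H − f)·c).
N = 654² / ((7130000 − 654) × 0.03) = 427716 / 213880 ≈ 2.00.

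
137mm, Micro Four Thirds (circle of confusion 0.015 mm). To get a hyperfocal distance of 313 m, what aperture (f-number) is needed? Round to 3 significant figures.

Rearrange H = f²/(N·c) + f for N: N = f² / ((H − f)·c).
N = 137² / ((313000 − 137) × 0.015) = 18769 / 4693 ≈ 4.

f/4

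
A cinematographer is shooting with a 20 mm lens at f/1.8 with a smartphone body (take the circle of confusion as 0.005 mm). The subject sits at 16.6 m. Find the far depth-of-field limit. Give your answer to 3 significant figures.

26.5 m

Hyperfocal distance H = f²/(N·c) + f = 20²/(1.8 × 0.005) + 20 = 400/0.009 + 20 ≈ 44464.4 mm ≈ 44.46 m.
Far limit Df = s·(H − f)/(H − s) = 16600 × (44464.4 − 20) / (44464.4 − 16600) = 16600 × 44444.4 / 27864.4 ≈ 26477 mm ≈ 26.5 m.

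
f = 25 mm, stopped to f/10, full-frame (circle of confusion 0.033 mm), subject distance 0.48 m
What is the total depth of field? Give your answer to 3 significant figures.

Hyperfocal distance H = f²/(N·c) + f = 25²/(10 × 0.033) + 25 = 625/0.33 + 25 ≈ 1918.9 mm ≈ 1.919 m.
Near limit Dn = s·(H − f)/(H + s − 2f) = 480 × (1918.9 − 25) / (1918.9 + 480 − 2 × 25) = 480 × 1893.9 / 2348.9 ≈ 387.02 mm.
Far limit Df = s·(H − f)/(H − s) = 480 × (1918.9 − 25) / (1918.9 − 480) = 480 × 1893.9 / 1438.9 ≈ 631.78 mm.
Depth of field = Df − Dn = 631.78 − 387.02 ≈ 244.76 mm.

245 mm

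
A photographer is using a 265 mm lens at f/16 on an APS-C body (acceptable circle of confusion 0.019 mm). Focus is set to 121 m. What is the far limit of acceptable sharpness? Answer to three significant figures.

253 m

Hyperfocal distance H = f²/(N·c) + f = 265²/(16 × 0.019) + 265 = 70225/0.304 + 265 ≈ 231268.3 mm ≈ 231.3 m.
Far limit Df = s·(H − f)/(H − s) = 121000 × (231268.3 − 265) / (231268.3 − 121000) = 121000 × 231003.3 / 110268.3 ≈ 253485 mm ≈ 253 m.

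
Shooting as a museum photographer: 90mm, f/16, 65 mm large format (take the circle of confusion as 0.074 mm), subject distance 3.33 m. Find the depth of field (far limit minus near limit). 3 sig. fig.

4.07 m

Hyperfocal distance H = f²/(N·c) + f = 90²/(16 × 0.074) + 90 = 8100/1.184 + 90 ≈ 6931.2 mm ≈ 6.931 m.
Near limit Dn = s·(H − f)/(H + s − 2f) = 3330 × (6931.2 − 90) / (6931.2 + 3330 − 2 × 90) = 3330 × 6841.2 / 10081.2 ≈ 2259.8 mm.
Far limit Df = s·(H − f)/(H − s) = 3330 × (6931.2 − 90) / (6931.2 − 3330) = 3330 × 6841.2 / 3601.2 ≈ 6326.0 mm.
Depth of field = Df − Dn = 6326.0 − 2259.8 ≈ 4066.2 mm ≈ 4.07 m.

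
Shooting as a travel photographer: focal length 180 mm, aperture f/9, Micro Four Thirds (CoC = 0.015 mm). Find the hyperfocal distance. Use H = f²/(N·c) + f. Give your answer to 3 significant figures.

Hyperfocal distance H = f²/(N·c) + f = 180²/(9 × 0.015) + 180 = 32400/0.135 + 180 ≈ 240180.0 mm ≈ 240 m.

240 m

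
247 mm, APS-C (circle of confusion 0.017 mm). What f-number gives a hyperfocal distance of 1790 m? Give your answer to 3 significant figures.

Rearrange H = f²/(N·c) + f for N: N = f² / ((H − f)·c).
N = 247² / ((1790000 − 247) × 0.017) = 61009 / 30426 ≈ 2.01.

f/2.01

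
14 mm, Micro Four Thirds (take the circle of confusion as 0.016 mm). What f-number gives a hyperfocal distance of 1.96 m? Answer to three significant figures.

Rearrange H = f²/(N·c) + f for N: N = f² / ((H − f)·c).
N = 14² / ((1960 − 14) × 0.016) = 196 / 31.14 ≈ 6.29.

f/6.29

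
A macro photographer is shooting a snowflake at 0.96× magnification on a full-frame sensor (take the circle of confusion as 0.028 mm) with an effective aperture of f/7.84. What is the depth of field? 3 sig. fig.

0.476 mm

At magnification m, DoF ≈ 2·N_eff·c/m² = 2 × 7.84 × 0.028 / 0.96² = 0.439 / 0.9216 ≈ 0.476 mm.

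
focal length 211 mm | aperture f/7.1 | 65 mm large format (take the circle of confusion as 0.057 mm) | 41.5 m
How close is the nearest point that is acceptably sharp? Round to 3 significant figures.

Hyperfocal distance H = f²/(N·c) + f = 211²/(7.1 × 0.057) + 211 = 44521/0.4047 + 211 ≈ 110220.9 mm ≈ 110.2 m.
Near limit Dn = s·(H − f)/(H + s − 2f) = 41500 × (110220.9 − 211) / (110220.9 + 41500 − 2 × 211) = 41500 × 110009.9 / 151298.9 ≈ 30175 mm ≈ 30.2 m.

30.2 m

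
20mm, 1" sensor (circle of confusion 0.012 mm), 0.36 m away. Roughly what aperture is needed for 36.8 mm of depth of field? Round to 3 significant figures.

f/5

Write h = H − f = f²/(N·c). The thin-lens limits are Dn = s·h/(h + (s−f)) and Df = s·h/(h − (s−f)), so DoF = Df − Dn = 2·s·(s−f)·h / (h² − (s−f)²).
That is a quadratic in h: DoF·h² − 2·s·(s−f)·h − DoF·(s−f)² = 0 ⇒ h = (s−f)·(s + √(s² + DoF²)) / DoF = 340 × (360 + √(360² + 36.8²)) / 36.8 = 340 × (360 + 361.876) / 36.8 ≈ 6669.5 mm.
Then N = f²/(c·h) = 20² / (0.012 × 6669.5) = 400 / 80.034 ≈ 5.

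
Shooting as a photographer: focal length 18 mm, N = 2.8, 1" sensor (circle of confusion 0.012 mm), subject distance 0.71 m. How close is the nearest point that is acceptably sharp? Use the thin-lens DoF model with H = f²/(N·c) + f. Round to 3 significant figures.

0.662 m

Hyperfocal distance H = f²/(N·c) + f = 18²/(2.8 × 0.012) + 18 = 324/0.0336 + 18 ≈ 9660.9 mm ≈ 9.661 m.
Near limit Dn = s·(H − f)/(H + s − 2f) = 710 × (9660.9 − 18) / (9660.9 + 710 − 2 × 18) = 710 × 9642.9 / 10334.9 ≈ 662.46 mm ≈ 0.662 m.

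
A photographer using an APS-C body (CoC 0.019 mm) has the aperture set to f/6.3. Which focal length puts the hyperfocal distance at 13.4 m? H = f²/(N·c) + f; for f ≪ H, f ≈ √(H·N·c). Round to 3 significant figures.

From H = f²/(N·c) + f, with f ≪ H: f ≈ √(H·N·c) = √(13400 × 6.3 × 0.019) = √1604.0 ≈ 40.05 mm.
Exact: f² + N·c·f − N·c·H = 0 ⇒ f = (−N·c + √((N·c)² + 4·N·c·H))/2 = (−0.1197 + √6415.9)/2 ≈ 39.990 mm ≈ 40.0 mm.

40.0 mm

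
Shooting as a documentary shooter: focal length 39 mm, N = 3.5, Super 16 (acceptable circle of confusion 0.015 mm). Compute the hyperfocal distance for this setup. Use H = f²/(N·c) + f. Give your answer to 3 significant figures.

Hyperfocal distance H = f²/(N·c) + f = 39²/(3.5 × 0.015) + 39 = 1521/0.0525 + 39 ≈ 29010.4 mm ≈ 29.0 m.

29.0 m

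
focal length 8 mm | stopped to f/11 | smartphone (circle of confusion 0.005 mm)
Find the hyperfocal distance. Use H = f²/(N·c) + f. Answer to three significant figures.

Hyperfocal distance H = f²/(N·c) + f = 8²/(11 × 0.005) + 8 = 64/0.055 + 8 ≈ 1171.6 mm ≈ 1.17 m.

1.17 m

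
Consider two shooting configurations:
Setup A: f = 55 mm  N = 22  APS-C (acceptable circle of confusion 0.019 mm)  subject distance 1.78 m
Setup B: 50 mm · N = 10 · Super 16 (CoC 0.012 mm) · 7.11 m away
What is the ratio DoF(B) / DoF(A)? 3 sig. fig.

Setup A: H = 55²/(22×0.019) + 55 ≈ 7291.8 mm; DoF = Df − Dn = 2337.07 − 1437.38 ≈ 899.69 mm.
Setup B: H = 50²/(10×0.012) + 50 ≈ 20883.3 mm; DoF = Df − Dn = 10754.5 − 5310.4 ≈ 5444.1 mm.
Ratio = 5444.1 / 899.69 ≈ 6.05.

6.05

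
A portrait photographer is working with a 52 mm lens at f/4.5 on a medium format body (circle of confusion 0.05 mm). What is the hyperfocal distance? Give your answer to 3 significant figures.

Hyperfocal distance H = f²/(N·c) + f = 52²/(4.5 × 0.05) + 52 = 2704/0.225 + 52 ≈ 12069.8 mm ≈ 12.1 m.

12.1 m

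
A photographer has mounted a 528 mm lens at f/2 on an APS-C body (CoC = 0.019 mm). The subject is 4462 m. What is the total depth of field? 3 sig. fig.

Hyperfocal distance H = f²/(N·c) + f = 528²/(2 × 0.019) + 528 = 278784/0.038 + 528 ≈ 7336949.1 mm ≈ 7337 m.
Near limit Dn = s·(H − f)/(H + s − 2f) = 4462000 × (7336949.1 − 528) / (7336949.1 + 4462000 − 2 × 528) = 4462000 × 7336421.1 / 11797893.1 ≈ 2774657 mm.
Far limit Df = s·(H − f)/(H − s) = 4462000 × (7336949.1 − 528) / (7336949.1 − 4462000) = 4462000 × 7336421.1 / 2874949.1 ≈ 11386327 mm.
Depth of field = Df − Dn = 11386327 − 2774657 ≈ 8611670 mm ≈ 8610 m.

8610 m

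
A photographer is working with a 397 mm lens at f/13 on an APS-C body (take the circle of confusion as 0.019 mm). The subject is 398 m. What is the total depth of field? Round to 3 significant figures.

811 m

Hyperfocal distance H = f²/(N·c) + f = 397²/(13 × 0.019) + 397 = 157609/0.247 + 397 ≈ 638490.1 mm ≈ 638.5 m.
Near limit Dn = s·(H − f)/(H + s − 2f) = 398000 × (638490.1 − 397) / (638490.1 + 398000 − 2 × 397) = 398000 × 638093.1 / 1035696.1 ≈ 245208 mm.
Far limit Df = s·(H − f)/(H − s) = 398000 × (638490.1 − 397) / (638490.1 − 398000) = 398000 × 638093.1 / 240490.1 ≈ 1056015 mm.
Depth of field = Df − Dn = 1056015 − 245208 ≈ 810807 mm ≈ 811 m.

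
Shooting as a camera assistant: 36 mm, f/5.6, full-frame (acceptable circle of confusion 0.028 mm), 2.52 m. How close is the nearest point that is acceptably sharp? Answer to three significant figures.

1.94 m

Hyperfocal distance H = f²/(N·c) + f = 36²/(5.6 × 0.028) + 36 = 1296/0.1568 + 36 ≈ 8301.3 mm ≈ 8.301 m.
Near limit Dn = s·(H − f)/(H + s − 2f) = 2520 × (8301.3 − 36) / (8301.3 + 2520 − 2 × 36) = 2520 × 8265.3 / 10749.3 ≈ 1937.7 mm ≈ 1.94 m.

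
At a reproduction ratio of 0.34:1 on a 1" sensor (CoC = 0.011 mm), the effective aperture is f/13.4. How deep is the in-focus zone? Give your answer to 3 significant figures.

At magnification m, DoF ≈ 2·N_eff·c/m² = 2 × 13.4 × 0.011 / 0.34² = 0.2948 / 0.1156 ≈ 2.55 mm.

2.55 mm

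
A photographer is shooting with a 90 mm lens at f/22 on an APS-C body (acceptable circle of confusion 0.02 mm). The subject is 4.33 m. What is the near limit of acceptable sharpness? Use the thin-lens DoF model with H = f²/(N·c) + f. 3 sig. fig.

3.52 m

Hyperfocal distance H = f²/(N·c) + f = 90²/(22 × 0.02) + 90 = 8100/0.44 + 90 ≈ 18499.1 mm ≈ 18.50 m.
Near limit Dn = s·(H − f)/(H + s − 2f) = 4330 × (18499.1 − 90) / (18499.1 + 4330 − 2 × 90) = 4330 × 18409.1 / 22649.1 ≈ 3519.4 mm ≈ 3.52 m.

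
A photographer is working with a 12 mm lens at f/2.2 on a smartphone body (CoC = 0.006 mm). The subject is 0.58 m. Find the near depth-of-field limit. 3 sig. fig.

Hyperfocal distance H = f²/(N·c) + f = 12²/(2.2 × 0.006) + 12 = 144/0.0132 + 12 ≈ 10921.1 mm ≈ 10.92 m.
Near limit Dn = s·(H − f)/(H + s − 2f) = 580 × (10921.1 − 12) / (10921.1 + 580 − 2 × 12) = 580 × 10909.1 / 11477.1 ≈ 551.30 mm ≈ 0.551 m.

0.551 m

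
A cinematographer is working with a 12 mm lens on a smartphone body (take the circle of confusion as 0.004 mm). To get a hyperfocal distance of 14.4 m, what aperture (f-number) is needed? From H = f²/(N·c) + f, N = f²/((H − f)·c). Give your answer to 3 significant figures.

f/2.50

Rearrange H = f²/(N·c) + f for N: N = f² / ((H − f)·c).
N = 12² / ((14400 − 12) × 0.004) = 144 / 57.55 ≈ 2.50.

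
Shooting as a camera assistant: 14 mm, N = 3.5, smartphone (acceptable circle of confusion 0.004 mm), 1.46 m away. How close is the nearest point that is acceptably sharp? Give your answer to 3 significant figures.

Hyperfocal distance H = f²/(N·c) + f = 14²/(3.5 × 0.004) + 14 = 196/0.014 + 14 ≈ 14014.0 mm ≈ 14.01 m.
Near limit Dn = s·(H − f)/(H + s − 2f) = 1460 × (14014.0 − 14) / (14014.0 + 1460 − 2 × 14) = 1460 × 14000.0 / 15446.0 ≈ 1323.3 mm ≈ 1.32 m.

1.32 m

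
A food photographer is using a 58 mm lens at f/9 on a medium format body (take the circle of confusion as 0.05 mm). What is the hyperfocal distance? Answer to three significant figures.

7.53 m

Hyperfocal distance H = f²/(N·c) + f = 58²/(9 × 0.05) + 58 = 3364/0.45 + 58 ≈ 7533.6 mm ≈ 7.53 m.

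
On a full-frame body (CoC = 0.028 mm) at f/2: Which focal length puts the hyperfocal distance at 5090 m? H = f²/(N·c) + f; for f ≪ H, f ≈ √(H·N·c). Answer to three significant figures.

534 mm

From H = f²/(N·c) + f, with f ≪ H: f ≈ √(H·N·c) = √(5090000 × 2 × 0.028) = √285040 ≈ 533.9 mm.
The +f correction barely moves this — solving exactly, f² + N·c·f − N·c·H = 0 ⇒ f = (−N·c + √((N·c)² + 4·N·c·H))/2 = (−0.056 + √1140160)/2 ≈ 533.86 mm, so f ≈ 534 mm.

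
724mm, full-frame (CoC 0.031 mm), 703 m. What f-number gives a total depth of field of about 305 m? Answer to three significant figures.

Write h = H − f = f²/(N·c). The thin-lens limits are Dn = s·h/(h + (s−f)) and Df = s·h/(h − (s−f)), so DoF = Df − Dn = 2·s·(s−f)·h / (h² − (s−f)²).
That is a quadratic in h: DoF·h² − 2·s·(s−f)·h − DoF·(s−f)² = 0 ⇒ h = (s−f)·(s + √(s² + DoF²)) / DoF = 702276 × (703000 + √(703000² + 305000²)) / 305000 = 702276 × (703000 + 766312) / 305000 ≈ 3383156 mm.
Then N = f²/(c·h) = 724² / (0.031 × 3383156) = 524176 / 104878 ≈ 5.

f/5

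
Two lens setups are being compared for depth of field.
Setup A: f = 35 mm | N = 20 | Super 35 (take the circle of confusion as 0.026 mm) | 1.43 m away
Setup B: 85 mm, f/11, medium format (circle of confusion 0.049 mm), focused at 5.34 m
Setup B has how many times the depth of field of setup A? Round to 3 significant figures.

1.90

Setup A: H = 35²/(20×0.026) + 35 ≈ 2390.8 mm; DoF = Df − Dn = 3506.3 − 898.1 ≈ 2608.2 mm.
Setup B: H = 85²/(11×0.049) + 85 ≈ 13489.5 mm; DoF = Df − Dn = 8783.4 − 3836.1 ≈ 4947.3 mm.
Ratio = 4947.3 / 2608.2 ≈ 1.90.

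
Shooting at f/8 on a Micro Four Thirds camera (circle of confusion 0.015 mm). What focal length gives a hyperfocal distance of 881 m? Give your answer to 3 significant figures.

From H = f²/(N·c) + f, with f ≪ H: f ≈ √(H·N·c) = √(881000 × 8 × 0.015) = √105720 ≈ 325.1 mm.
The +f correction barely moves this — solving exactly, f² + N·c·f − N·c·H = 0 ⇒ f = (−N·c + √((N·c)² + 4·N·c·H))/2 = (−0.12 + √422880)/2 ≈ 325.09 mm, so f ≈ 325 mm.

325 mm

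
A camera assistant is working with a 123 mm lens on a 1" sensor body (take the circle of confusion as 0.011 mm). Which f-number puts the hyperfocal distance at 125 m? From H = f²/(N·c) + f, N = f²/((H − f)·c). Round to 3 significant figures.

Rearrange H = f²/(N·c) + f for N: N = f² / ((H − f)·c).
N = 123² / ((125000 − 123) × 0.011) = 15129 / 1374 ≈ 11.

f/11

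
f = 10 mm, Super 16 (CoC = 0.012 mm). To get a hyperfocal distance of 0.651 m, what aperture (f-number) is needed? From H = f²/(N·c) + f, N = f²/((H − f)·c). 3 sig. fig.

Rearrange H = f²/(N·c) + f for N: N = f² / ((H − f)·c).
N = 10² / ((651 − 10) × 0.012) = 100 / 7.692 ≈ 13.

f/13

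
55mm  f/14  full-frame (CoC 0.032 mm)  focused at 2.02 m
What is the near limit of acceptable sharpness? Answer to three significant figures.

1.56 m

Hyperfocal distance H = f²/(N·c) + f = 55²/(14 × 0.032) + 55 = 3025/0.448 + 55 ≈ 6807.2 mm ≈ 6.807 m.
Near limit Dn = s·(H − f)/(H + s − 2f) = 2020 × (6807.2 − 55) / (6807.2 + 2020 − 2 × 55) = 2020 × 6752.2 / 8717.2 ≈ 1564.7 mm ≈ 1.56 m.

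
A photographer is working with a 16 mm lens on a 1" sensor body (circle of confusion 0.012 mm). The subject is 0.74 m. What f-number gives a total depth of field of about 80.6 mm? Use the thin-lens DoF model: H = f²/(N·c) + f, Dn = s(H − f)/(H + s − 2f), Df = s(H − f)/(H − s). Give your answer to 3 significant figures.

Write h = H − f = f²/(N·c). The thin-lens limits are Dn = s·h/(h + (s−f)) and Df = s·h/(h − (s−f)), so DoF = Df − Dn = 2·s·(s−f)·h / (h² − (s−f)²).
That is a quadratic in h: DoF·h² − 2·s·(s−f)·h − DoF·(s−f)² = 0 ⇒ h = (s−f)·(s + √(s² + DoF²)) / DoF = 724 × (740 + √(740² + 80.6²)) / 80.6 = 724 × (740 + 744.376) / 80.6 ≈ 13334 mm.
Then N = f²/(c·h) = 16² / (0.012 × 13334) = 256 / 160.00 ≈ 1.60.

f/1.60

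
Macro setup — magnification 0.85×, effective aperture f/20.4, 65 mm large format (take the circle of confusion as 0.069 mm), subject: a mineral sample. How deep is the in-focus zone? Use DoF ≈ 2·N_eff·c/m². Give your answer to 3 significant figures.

At magnification m, DoF ≈ 2·N_eff·c/m² = 2 × 20.4 × 0.069 / 0.85² = 2.815 / 0.7225 ≈ 3.9 mm.

3.90 mm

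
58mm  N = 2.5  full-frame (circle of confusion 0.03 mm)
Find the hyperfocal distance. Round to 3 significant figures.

44.9 m

Hyperfocal distance H = f²/(N·c) + f = 58²/(2.5 × 0.03) + 58 = 3364/0.075 + 58 ≈ 44911.3 mm ≈ 44.9 m.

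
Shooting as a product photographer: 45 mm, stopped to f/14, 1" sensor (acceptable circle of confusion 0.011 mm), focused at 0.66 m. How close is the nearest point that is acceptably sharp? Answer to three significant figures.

0.631 m

Hyperfocal distance H = f²/(N·c) + f = 45²/(14 × 0.011) + 45 = 2025/0.154 + 45 ≈ 13194.4 mm ≈ 13.19 m.
Near limit Dn = s·(H − f)/(H + s − 2f) = 660 × (13194.4 − 45) / (13194.4 + 660 − 2 × 45) = 660 × 13149.4 / 13764.4 ≈ 630.51 mm ≈ 0.631 m.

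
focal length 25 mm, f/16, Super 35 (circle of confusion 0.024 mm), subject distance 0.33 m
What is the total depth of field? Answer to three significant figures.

Hyperfocal distance H = f²/(N·c) + f = 25²/(16 × 0.024) + 25 = 625/0.384 + 25 ≈ 1652.6 mm ≈ 1.653 m.
Near limit Dn = s·(H − f)/(H + s − 2f) = 330 × (1652.6 − 25) / (1652.6 + 330 − 2 × 25) = 330 × 1627.6 / 1932.6 ≈ 277.92 mm.
Far limit Df = s·(H − f)/(H − s) = 330 × (1652.6 − 25) / (1652.6 − 330) = 330 × 1627.6 / 1322.6 ≈ 406.10 mm.
Depth of field = Df − Dn = 406.10 − 277.92 ≈ 128.18 mm.

128 mm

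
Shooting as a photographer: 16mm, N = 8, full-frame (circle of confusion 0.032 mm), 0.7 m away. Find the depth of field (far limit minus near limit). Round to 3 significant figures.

1.80 m

Hyperfocal distance H = f²/(N·c) + f = 16²/(8 × 0.032) + 16 = 256/0.256 + 16 ≈ 1016.0 mm ≈ 1.016 m.
Near limit Dn = s·(H − f)/(H + s − 2f) = 700 × (1016.0 − 16) / (1016.0 + 700 − 2 × 16) = 700 × 1000.0 / 1684.0 ≈ 415.7 mm.
Far limit Df = s·(H − f)/(H − s) = 700 × (1016.0 − 16) / (1016.0 − 700) = 700 × 1000.0 / 316.0 ≈ 2215.2 mm.
Depth of field = Df − Dn = 2215.2 − 415.7 ≈ 1799.5 mm ≈ 1.80 m.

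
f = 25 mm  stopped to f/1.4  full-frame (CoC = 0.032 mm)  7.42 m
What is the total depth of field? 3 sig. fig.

Hyperfocal distance H = f²/(N·c) + f = 25²/(1.4 × 0.032) + 25 = 625/0.0448 + 25 ≈ 13975.9 mm ≈ 13.98 m.
Near limit Dn = s·(H − f)/(H + s − 2f) = 7420 × (13975.9 − 25) / (13975.9 + 7420 − 2 × 25) = 7420 × 13950.9 / 21345.9 ≈ 4849 mm.
Far limit Df = s·(H − f)/(H − s) = 7420 × (13975.9 − 25) / (13975.9 − 7420) = 7420 × 13950.9 / 6555.9 ≈ 15790 mm.
Depth of field = Df − Dn = 15790 − 4849 ≈ 10941 mm ≈ 10.9 m.

10.9 m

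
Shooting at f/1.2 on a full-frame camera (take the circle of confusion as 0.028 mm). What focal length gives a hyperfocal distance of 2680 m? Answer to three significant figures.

From H = f²/(N·c) + f, with f ≪ H: f ≈ √(H·N·c) = √(2680000 × 1.2 × 0.028) = √90048 ≈ 300.1 mm.
The +f correction barely moves this — solving exactly, f² + N·c·f − N·c·H = 0 ⇒ f = (−N·c + √((N·c)² + 4·N·c·H))/2 = (−0.0336 + √360192)/2 ≈ 300.06 mm, so f ≈ 300 mm.

300 mm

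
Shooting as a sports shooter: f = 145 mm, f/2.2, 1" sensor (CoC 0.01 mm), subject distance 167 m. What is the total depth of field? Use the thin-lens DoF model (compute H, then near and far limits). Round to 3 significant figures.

60.1 m

Hyperfocal distance H = f²/(N·c) + f = 145²/(2.2 × 0.01) + 145 = 21025/0.022 + 145 ≈ 955826.8 mm ≈ 955.8 m.
Near limit Dn = s·(H − f)/(H + s − 2f) = 167000 × (955826.8 − 145) / (955826.8 + 167000 − 2 × 145) = 167000 × 955681.8 / 1122536.8 ≈ 142177 mm.
Far limit Df = s·(H − f)/(H − s) = 167000 × (955826.8 − 145) / (955826.8 − 167000) = 167000 × 955681.8 / 788826.8 ≈ 202324 mm.
Depth of field = Df − Dn = 202324 − 142177 ≈ 60147 mm ≈ 60.1 m.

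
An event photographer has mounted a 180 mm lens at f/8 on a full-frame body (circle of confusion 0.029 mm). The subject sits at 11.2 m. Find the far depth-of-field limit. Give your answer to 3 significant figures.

Hyperfocal distance H = f²/(N·c) + f = 180²/(8 × 0.029) + 180 = 32400/0.232 + 180 ≈ 139835.2 mm ≈ 139.8 m.
Far limit Df = s·(H − f)/(H − s) = 11200 × (139835.2 − 180) / (139835.2 − 11200) = 11200 × 139655.2 / 128635.2 ≈ 12159 mm ≈ 12.2 m.

12.2 m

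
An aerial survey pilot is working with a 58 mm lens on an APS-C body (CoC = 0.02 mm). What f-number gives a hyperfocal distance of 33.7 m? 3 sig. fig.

f/5

Rearrange H = f²/(N·c) + f for N: N = f² / ((H − f)·c).
N = 58² / ((33700 − 58) × 0.02) = 3364 / 672.8 ≈ 5.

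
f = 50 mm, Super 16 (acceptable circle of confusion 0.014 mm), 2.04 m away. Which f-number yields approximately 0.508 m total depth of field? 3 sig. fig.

Write h = H − f = f²/(N·c). The thin-lens limits are Dn = s·h/(h + (s−f)) and Df = s·h/(h − (s−f)), so DoF = Df − Dn = 2·s·(s−f)·h / (h² − (s−f)²).
That is a quadratic in h: DoF·h² − 2·s·(s−f)·h − DoF·(s−f)² = 0 ⇒ h = (s−f)·(s + √(s² + DoF²)) / DoF = 1990 × (2040 + √(2040² + 508²)) / 508 = 1990 × (2040 + 2102.30) / 508 ≈ 16227 mm.
Then N = f²/(c·h) = 50² / (0.014 × 16227) = 2500 / 227.17 ≈ 11.

f/11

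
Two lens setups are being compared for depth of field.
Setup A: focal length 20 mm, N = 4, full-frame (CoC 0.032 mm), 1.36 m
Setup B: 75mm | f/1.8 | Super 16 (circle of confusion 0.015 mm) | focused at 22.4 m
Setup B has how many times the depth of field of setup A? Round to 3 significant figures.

Setup A: H = 20²/(4×0.032) + 20 ≈ 3145.0 mm; DoF = Df − Dn = 2381.0 − 951.8 ≈ 1429.2 mm.
Setup B: H = 75²/(1.8×0.015) + 75 ≈ 208408.3 mm; DoF = Df − Dn = 25088.5 − 20231.9 ≈ 4856.6 mm.
Ratio = 4856.6 / 1429.2 ≈ 3.40.

3.40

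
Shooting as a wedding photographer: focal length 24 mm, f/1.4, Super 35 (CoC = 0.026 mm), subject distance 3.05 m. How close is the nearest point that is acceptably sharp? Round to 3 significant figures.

2.56 m

Hyperfocal distance H = f²/(N·c) + f = 24²/(1.4 × 0.026) + 24 = 576/0.0364 + 24 ≈ 15848.2 mm ≈ 15.85 m.
Near limit Dn = s·(H − f)/(H + s − 2f) = 3050 × (15848.2 − 24) / (15848.2 + 3050 − 2 × 24) = 3050 × 15824.2 / 18850.2 ≈ 2560.4 mm ≈ 2.56 m.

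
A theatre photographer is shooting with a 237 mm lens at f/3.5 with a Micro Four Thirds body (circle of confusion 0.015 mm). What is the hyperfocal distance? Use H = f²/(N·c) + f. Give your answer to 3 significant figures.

1070 m

Hyperfocal distance H = f²/(N·c) + f = 237²/(3.5 × 0.015) + 237 = 56169/0.0525 + 237 ≈ 1070122.7 mm ≈ 1070 m.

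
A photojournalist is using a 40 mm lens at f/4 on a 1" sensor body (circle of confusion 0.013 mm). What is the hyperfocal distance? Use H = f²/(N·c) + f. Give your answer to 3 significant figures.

30.8 m

Hyperfocal distance H = f²/(N·c) + f = 40²/(4 × 0.013) + 40 = 1600/0.052 + 40 ≈ 30809.2 mm ≈ 30.8 m.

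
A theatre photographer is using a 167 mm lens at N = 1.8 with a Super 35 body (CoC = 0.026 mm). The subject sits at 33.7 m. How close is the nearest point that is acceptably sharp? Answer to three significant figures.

31.9 m

Hyperfocal distance H = f²/(N·c) + f = 167²/(1.8 × 0.026) + 167 = 27889/0.0468 + 167 ≈ 596085.8 mm ≈ 596.1 m.
Near limit Dn = s·(H − f)/(H + s − 2f) = 33700 × (596085.8 − 167) / (596085.8 + 33700 − 2 × 167) = 33700 × 595918.8 / 629451.8 ≈ 31905 mm ≈ 31.9 m.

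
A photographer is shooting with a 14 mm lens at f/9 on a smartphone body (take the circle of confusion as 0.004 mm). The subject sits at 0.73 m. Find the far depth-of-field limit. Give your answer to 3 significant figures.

0.841 m

Hyperfocal distance H = f²/(N·c) + f = 14²/(9 × 0.004) + 14 = 196/0.036 + 14 ≈ 5458.4 mm ≈ 5.458 m.
Far limit Df = s·(H − f)/(H − s) = 730 × (5458.4 − 14) / (5458.4 − 730) = 730 × 5444.4 / 4728.4 ≈ 840.54 mm ≈ 0.841 m.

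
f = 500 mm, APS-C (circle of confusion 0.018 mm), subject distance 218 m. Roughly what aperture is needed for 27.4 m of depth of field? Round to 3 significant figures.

f/4

Write h = H − f = f²/(N·c). The thin-lens limits are Dn = s·h/(h + (s−f)) and Df = s·h/(h − (s−f)), so DoF = Df − Dn = 2·s·(s−f)·h / (h² − (s−f)²).
That is a quadratic in h: DoF·h² − 2·s·(s−f)·h − DoF·(s−f)² = 0 ⇒ h = (s−f)·(s + √(s² + DoF²)) / DoF = 217500 × (218000 + √(218000² + 27400²)) / 27400 = 217500 × (218000 + 219715) / 27400 ≈ 3474564 mm.
Then N = f²/(c·h) = 500² / (0.018 × 3474564) = 250000 / 62542 ≈ 4.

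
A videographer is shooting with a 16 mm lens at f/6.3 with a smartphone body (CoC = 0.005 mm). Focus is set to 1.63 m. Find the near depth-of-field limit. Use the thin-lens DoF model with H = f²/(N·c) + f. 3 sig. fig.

1.36 m

Hyperfocal distance H = f²/(N·c) + f = 16²/(6.3 × 0.005) + 16 = 256/0.0315 + 16 ≈ 8143.0 mm ≈ 8.143 m.
Near limit Dn = s·(H − f)/(H + s − 2f) = 1630 × (8143.0 − 16) / (8143.0 + 1630 − 2 × 16) = 1630 × 8127.0 / 9741.0 ≈ 1359.9 mm ≈ 1.36 m.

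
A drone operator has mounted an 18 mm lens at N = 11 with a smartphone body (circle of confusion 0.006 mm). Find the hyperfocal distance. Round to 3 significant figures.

4.93 m

Hyperfocal distance H = f²/(N·c) + f = 18²/(11 × 0.006) + 18 = 324/0.066 + 18 ≈ 4927.1 mm ≈ 4.93 m.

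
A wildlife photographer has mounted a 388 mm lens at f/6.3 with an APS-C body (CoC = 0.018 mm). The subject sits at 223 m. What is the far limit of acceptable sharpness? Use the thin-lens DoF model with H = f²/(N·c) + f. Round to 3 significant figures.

268 m

Hyperfocal distance H = f²/(N·c) + f = 388²/(6.3 × 0.018) + 388 = 150544/0.1134 + 388 ≈ 1327936.5 mm ≈ 1328 m.
Far limit Df = s·(H − f)/(H − s) = 223000 × (1327936.5 − 388) / (1327936.5 − 223000) = 223000 × 1327548.5 / 1104936.5 ≈ 267928 mm ≈ 268 m.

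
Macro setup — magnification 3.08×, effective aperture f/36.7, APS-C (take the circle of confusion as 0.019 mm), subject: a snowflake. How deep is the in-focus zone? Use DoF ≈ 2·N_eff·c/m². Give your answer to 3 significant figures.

At magnification m, DoF ≈ 2·N_eff·c/m² = 2 × 36.7 × 0.019 / 3.08² = 1.395 / 9.486 ≈ 0.147 mm.

0.147 mm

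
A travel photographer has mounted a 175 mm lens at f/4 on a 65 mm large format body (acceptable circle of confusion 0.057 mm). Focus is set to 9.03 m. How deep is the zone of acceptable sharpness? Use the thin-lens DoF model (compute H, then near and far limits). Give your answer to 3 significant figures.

Hyperfocal distance H = f²/(N·c) + f = 175²/(4 × 0.057) + 175 = 30625/0.228 + 175 ≈ 134495.2 mm ≈ 134.5 m.
Near limit Dn = s·(H − f)/(H + s − 2f) = 9030 × (134495.2 − 175) / (134495.2 + 9030 − 2 × 175) = 9030 × 134320.2 / 143175.2 ≈ 8471.5 mm.
Far limit Df = s·(H − f)/(H − s) = 9030 × (134495.2 − 175) / (134495.2 − 9030) = 9030 × 134320.2 / 125465.2 ≈ 9667.3 mm.
Depth of field = Df − Dn = 9667.3 − 8471.5 ≈ 1195.8 mm ≈ 1.20 m.

1.20 m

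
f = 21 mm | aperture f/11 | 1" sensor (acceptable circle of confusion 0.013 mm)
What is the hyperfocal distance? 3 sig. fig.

Hyperfocal distance H = f²/(N·c) + f = 21²/(11 × 0.013) + 21 = 441/0.143 + 21 ≈ 3104.9 mm ≈ 3.10 m.

3.10 m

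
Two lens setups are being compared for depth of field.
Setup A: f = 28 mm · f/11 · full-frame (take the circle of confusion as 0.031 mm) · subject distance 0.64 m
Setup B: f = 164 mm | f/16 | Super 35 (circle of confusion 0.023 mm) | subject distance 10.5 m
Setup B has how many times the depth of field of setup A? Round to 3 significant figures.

8.26

Setup A: H = 28²/(11×0.031) + 28 ≈ 2327.1 mm; DoF = Df − Dn = 872.16 − 505.45 ≈ 366.71 mm.
Setup B: H = 164²/(16×0.023) + 164 ≈ 73251.0 mm; DoF = Df − Dn = 12229.5 − 9199.1 ≈ 3030.4 mm.
Ratio = 3030.4 / 366.71 ≈ 8.26.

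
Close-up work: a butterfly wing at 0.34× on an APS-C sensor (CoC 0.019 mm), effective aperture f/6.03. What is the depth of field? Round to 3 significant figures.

1.98 mm

At magnification m, DoF ≈ 2·N_eff·c/m² = 2 × 6.03 × 0.019 / 0.34² = 0.2291 / 0.1156 ≈ 1.98 mm.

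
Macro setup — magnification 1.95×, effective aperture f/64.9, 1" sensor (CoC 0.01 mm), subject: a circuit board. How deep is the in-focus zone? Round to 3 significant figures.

0.341 mm

At magnification m, DoF ≈ 2·N_eff·c/m² = 2 × 64.9 × 0.01 / 1.95² = 1.298 / 3.802 ≈ 0.341 mm.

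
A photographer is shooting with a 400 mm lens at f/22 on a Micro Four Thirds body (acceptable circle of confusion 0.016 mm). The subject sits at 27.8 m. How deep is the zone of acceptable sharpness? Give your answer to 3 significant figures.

Hyperfocal distance H = f²/(N·c) + f = 400²/(22 × 0.016) + 400 = 160000/0.352 + 400 ≈ 454945.5 mm ≈ 454.9 m.
Near limit Dn = s·(H − f)/(H + s − 2f) = 27800 × (454945.5 − 400) / (454945.5 + 27800 − 2 × 400) = 27800 × 454545.5 / 481945.5 ≈ 26219.5 mm.
Far limit Df = s·(H − f)/(H − s) = 27800 × (454945.5 − 400) / (454945.5 − 27800) = 27800 × 454545.5 / 427145.5 ≈ 29583.3 mm.
Depth of field = Df − Dn = 29583.3 − 26219.5 ≈ 3363.8 mm ≈ 3.36 m.

3.36 m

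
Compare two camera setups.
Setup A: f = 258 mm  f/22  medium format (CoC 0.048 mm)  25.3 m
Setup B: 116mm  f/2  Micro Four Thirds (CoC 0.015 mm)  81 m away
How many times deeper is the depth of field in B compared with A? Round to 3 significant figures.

1.27

Setup A: H = 258²/(22×0.048) + 258 ≈ 63292.1 mm; DoF = Df − Dn = 41976 − 18107 ≈ 23869 mm.
Setup B: H = 116²/(2×0.015) + 116 ≈ 448649.3 mm; DoF = Df − Dn = 98820 − 68625 ≈ 30195 mm.
Ratio = 30195 / 23869 ≈ 1.27.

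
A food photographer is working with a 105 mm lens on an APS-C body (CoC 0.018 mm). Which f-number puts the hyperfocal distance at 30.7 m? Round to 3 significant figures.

Rearrange H = f²/(N·c) + f for N: N = f² / ((H − f)·c).
N = 105² / ((30700 − 105) × 0.018) = 11025 / 550.7 ≈ 20.

f/20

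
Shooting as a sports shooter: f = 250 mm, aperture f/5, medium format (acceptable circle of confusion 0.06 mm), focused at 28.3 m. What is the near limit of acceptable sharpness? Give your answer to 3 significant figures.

Hyperfocal distance H = f²/(N·c) + f = 250²/(5 × 0.06) + 250 = 62500/0.3 + 250 ≈ 208583.3 mm ≈ 208.6 m.
Near limit Dn = s·(H − f)/(H + s − 2f) = 28300 × (208583.3 − 250) / (208583.3 + 28300 − 2 × 250) = 28300 × 208333.3 / 236383.3 ≈ 24942 mm ≈ 24.9 m.

24.9 m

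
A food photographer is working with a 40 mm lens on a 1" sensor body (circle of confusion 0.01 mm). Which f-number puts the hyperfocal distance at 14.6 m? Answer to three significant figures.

f/11

Rearrange H = f²/(N·c) + f for N: N = f² / ((H − f)·c).
N = 40² / ((14600 − 40) × 0.01) = 1600 / 145.6 ≈ 11.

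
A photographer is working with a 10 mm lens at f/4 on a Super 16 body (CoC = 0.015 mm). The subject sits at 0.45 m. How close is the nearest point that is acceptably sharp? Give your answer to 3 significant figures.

356 mm

Hyperfocal distance H = f²/(N·c) + f = 10²/(4 × 0.015) + 10 = 100/0.06 + 10 ≈ 1676.7 mm ≈ 1.677 m.
Near limit Dn = s·(H − f)/(H + s − 2f) = 450 × (1676.7 − 10) / (1676.7 + 450 − 2 × 10) = 450 × 1666.7 / 2106.7 ≈ 356.01 mm.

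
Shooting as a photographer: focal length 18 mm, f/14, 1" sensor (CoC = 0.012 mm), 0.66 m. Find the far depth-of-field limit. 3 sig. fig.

0.989 m

Hyperfocal distance H = f²/(N·c) + f = 18²/(14 × 0.012) + 18 = 324/0.168 + 18 ≈ 1946.6 mm ≈ 1.947 m.
Far limit Df = s·(H − f)/(H − s) = 660 × (1946.6 − 18) / (1946.6 − 660) = 660 × 1928.6 / 1286.6 ≈ 989.34 mm ≈ 0.989 m.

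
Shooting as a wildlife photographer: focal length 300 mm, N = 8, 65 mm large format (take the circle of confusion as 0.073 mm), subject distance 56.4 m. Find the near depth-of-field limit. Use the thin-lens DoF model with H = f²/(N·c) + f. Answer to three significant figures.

41.3 m

Hyperfocal distance H = f²/(N·c) + f = 300²/(8 × 0.073) + 300 = 90000/0.584 + 300 ≈ 154409.6 mm ≈ 154.4 m.
Near limit Dn = s·(H − f)/(H + s − 2f) = 56400 × (154409.6 − 300) / (154409.6 + 56400 − 2 × 300) = 56400 × 154109.6 / 210209.6 ≈ 41348 mm ≈ 41.3 m.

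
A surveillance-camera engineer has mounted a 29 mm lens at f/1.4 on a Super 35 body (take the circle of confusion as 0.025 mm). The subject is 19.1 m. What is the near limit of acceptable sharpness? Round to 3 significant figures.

10.6 m

Hyperfocal distance H = f²/(N·c) + f = 29²/(1.4 × 0.025) + 29 = 841/0.035 + 29 ≈ 24057.6 mm ≈ 24.06 m.
Near limit Dn = s·(H − f)/(H + s − 2f) = 19100 × (24057.6 − 29) / (24057.6 + 19100 − 2 × 29) = 19100 × 24028.6 / 43099.6 ≈ 10648 mm ≈ 10.6 m.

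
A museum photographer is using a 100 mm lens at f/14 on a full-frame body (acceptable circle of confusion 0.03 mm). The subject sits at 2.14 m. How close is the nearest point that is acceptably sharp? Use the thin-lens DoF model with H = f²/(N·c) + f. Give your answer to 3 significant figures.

Hyperfocal distance H = f²/(N·c) + f = 100²/(14 × 0.03) + 100 = 10000/0.42 + 100 ≈ 23909.5 mm ≈ 23.91 m.
Near limit Dn = s·(H − f)/(H + s − 2f) = 2140 × (23909.5 − 100) / (23909.5 + 2140 − 2 × 100) = 2140 × 23809.5 / 25849.5 ≈ 1971.1 mm ≈ 1.97 m.

1.97 m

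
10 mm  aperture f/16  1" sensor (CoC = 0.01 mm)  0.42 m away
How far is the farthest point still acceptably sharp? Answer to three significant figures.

Hyperfocal distance H = f²/(N·c) + f = 10²/(16 × 0.01) + 10 = 100/0.16 + 10 ≈ 635.0 mm ≈ 0.635 m.
Far limit Df = s·(H − f)/(H − s) = 420 × (635.0 − 10) / (635.0 − 420) = 420 × 625.0 / 215.0 ≈ 1220.9 mm ≈ 1.22 m.

1.22 m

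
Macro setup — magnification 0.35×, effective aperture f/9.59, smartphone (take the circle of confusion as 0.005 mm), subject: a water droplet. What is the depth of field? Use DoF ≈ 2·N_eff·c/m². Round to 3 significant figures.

0.783 mm

At magnification m, DoF ≈ 2·N_eff·c/m² = 2 × 9.59 × 0.005 / 0.35² = 0.0959 / 0.1225 ≈ 0.783 mm.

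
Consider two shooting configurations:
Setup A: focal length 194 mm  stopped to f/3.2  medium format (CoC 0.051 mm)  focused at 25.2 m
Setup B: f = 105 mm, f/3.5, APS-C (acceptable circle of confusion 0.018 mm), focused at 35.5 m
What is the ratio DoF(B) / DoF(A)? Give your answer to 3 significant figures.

Setup A: H = 194²/(3.2×0.051) + 194 ≈ 230806.7 mm; DoF = Df − Dn = 28264.8 − 22734.8 ≈ 5530.0 mm.
Setup B: H = 105²/(3.5×0.018) + 105 ≈ 175105.0 mm; DoF = Df − Dn = 44501 − 29528 ≈ 14973 mm.
Ratio = 14973 / 5530.0 ≈ 2.71.

2.71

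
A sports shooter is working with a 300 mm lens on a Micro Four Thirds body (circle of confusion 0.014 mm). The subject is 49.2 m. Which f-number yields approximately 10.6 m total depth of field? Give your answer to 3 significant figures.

Write h = H − f = f²/(N·c). The thin-lens limits are Dn = s·h/(h + (s−f)) and Df = s·h/(h − (s−f)), so DoF = Df − Dn = 2·s·(s−f)·h / (h² − (s−f)²).
That is a quadratic in h: DoF·h² − 2·s·(s−f)·h − DoF·(s−f)² = 0 ⇒ h = (s−f)·(s + √(s² + DoF²)) / DoF = 48900 × (49200 + √(49200² + 10600²)) / 10600 = 48900 × (49200 + 50328.9) / 10600 ≈ 459148 mm.
Then N = f²/(c·h) = 300² / (0.014 × 459148) = 90000 / 6428.1 ≈ 14.

f/14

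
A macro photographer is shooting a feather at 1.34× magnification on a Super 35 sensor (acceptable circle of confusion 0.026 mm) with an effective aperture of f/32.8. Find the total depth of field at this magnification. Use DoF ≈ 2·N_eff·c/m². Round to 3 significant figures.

At magnification m, DoF ≈ 2·N_eff·c/m² = 2 × 32.8 × 0.026 / 1.34² = 1.706 / 1.796 ≈ 0.95 mm.

0.950 mm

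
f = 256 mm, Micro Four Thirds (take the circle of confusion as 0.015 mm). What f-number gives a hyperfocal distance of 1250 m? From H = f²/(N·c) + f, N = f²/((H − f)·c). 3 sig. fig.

f/3.50

Rearrange H = f²/(N·c) + f for N: N = f² / ((H − f)·c).
N = 256² / ((1250000 − 256) × 0.015) = 65536 / 18746 ≈ 3.50.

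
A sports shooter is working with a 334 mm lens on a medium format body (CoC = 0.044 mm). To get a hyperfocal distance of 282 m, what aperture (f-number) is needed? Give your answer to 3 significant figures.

f/9

Rearrange H = f²/(N·c) + f for N: N = f² / ((H − f)·c).
N = 334² / ((282000 − 334) × 0.044) = 111556 / 12393 ≈ 9.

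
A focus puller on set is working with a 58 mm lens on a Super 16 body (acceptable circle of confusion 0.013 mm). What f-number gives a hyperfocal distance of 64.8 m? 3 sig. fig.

Rearrange H = f²/(N·c) + f for N: N = f² / ((H − f)·c).
N = 58² / ((64800 − 58) × 0.013) = 3364 / 841.6 ≈ 4.

f/4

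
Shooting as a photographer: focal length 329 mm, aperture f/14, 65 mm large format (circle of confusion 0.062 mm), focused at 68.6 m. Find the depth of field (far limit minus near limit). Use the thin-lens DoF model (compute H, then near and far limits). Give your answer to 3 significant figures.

Hyperfocal distance H = f²/(N·c) + f = 329²/(14 × 0.062) + 329 = 108241/0.868 + 329 ≈ 125030.6 mm ≈ 125.0 m.
Near limit Dn = s·(H − f)/(H + s − 2f) = 68600 × (125030.6 − 329) / (125030.6 + 68600 − 2 × 329) = 68600 × 124701.6 / 192972.6 ≈ 44330 mm.
Far limit Df = s·(H − f)/(H − s) = 68600 × (125030.6 − 329) / (125030.6 − 68600) = 68600 × 124701.6 / 56430.6 ≈ 151594 mm.
Depth of field = Df − Dn = 151594 − 44330 ≈ 107264 mm ≈ 107 m.

107 m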